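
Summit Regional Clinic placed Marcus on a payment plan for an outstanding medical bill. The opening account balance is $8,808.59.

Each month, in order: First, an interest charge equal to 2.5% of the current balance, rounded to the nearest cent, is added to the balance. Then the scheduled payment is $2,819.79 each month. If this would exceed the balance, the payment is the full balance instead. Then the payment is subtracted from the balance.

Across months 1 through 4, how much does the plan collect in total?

Month 1: $8,808.59 +$220.21 interest = $9,028.80; pay $2,819.79 → $6,209.01
Month 2: $6,209.01 +$155.23 interest = $6,364.24; pay $2,819.79 → $3,544.45
Month 3: $3,544.45 +$88.61 interest = $3,633.06; pay $2,819.79 → $813.27
Month 4: $813.27 +$20.33 interest = $833.60; pay $833.60 → $0.00
Total paid: $9,292.97

$9,292.97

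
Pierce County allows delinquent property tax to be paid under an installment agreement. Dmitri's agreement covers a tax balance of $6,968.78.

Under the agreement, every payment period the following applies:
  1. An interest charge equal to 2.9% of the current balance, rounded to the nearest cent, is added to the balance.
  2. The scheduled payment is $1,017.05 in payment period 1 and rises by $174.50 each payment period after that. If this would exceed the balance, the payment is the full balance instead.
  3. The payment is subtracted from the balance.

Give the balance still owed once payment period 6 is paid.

$0.00

Payment period 1: opening $6,968.78; interest $202.09 → $7,170.87; payment $1,017.05; balance $6,153.82
Payment period 2: opening $6,153.82; interest $178.46 → $6,332.28; payment $1,191.55; balance $5,140.73
Payment period 3: opening $5,140.73; interest $149.08 → $5,289.81; payment $1,366.05; balance $3,923.76
Payment period 4: opening $3,923.76; interest $113.79 → $4,037.55; payment $1,540.55; balance $2,497.00
Payment period 5: opening $2,497.00; interest $72.41 → $2,569.41; payment $1,715.05; balance $854.36
Payment period 6: opening $854.36; interest $24.78 → $879.14; payment $879.14; balance $0.00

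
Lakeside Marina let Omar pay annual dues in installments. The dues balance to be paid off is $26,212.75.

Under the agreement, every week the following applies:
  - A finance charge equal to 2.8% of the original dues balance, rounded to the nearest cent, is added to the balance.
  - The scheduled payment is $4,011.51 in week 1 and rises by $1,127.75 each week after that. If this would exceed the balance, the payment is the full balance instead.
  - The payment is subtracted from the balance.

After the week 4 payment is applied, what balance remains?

$6,336.05

# | Opening | Interest | Payment | End bal
1 | $26,212.75 | $733.96 | $4,011.51 | $22,935.20
2 | $22,935.20 | $733.96 | $5,139.26 | $18,529.90
3 | $18,529.90 | $733.96 | $6,267.01 | $12,996.85
4 | $12,996.85 | $733.96 | $7,394.76 | $6,336.05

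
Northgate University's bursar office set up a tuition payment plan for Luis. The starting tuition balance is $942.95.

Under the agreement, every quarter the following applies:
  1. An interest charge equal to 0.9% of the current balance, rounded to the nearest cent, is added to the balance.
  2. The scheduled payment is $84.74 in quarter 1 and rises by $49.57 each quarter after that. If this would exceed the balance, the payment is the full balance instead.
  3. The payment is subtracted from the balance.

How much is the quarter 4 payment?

$233.45

# | Opening | Interest | Payment | End bal
1 | $942.95 | $8.49 | $84.74 | $866.70
2 | $866.70 | $7.80 | $134.31 | $740.19
3 | $740.19 | $6.66 | $183.88 | $562.97
4 | $562.97 | $5.07 | $233.45 | $334.59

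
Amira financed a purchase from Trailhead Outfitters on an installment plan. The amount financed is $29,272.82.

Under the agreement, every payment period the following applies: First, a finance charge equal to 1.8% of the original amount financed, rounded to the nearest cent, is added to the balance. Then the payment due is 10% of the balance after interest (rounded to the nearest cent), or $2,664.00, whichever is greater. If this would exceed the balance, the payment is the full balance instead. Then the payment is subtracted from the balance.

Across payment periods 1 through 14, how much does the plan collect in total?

$36,649.56

Payment period 1: opening $29,272.82; interest $526.91 → $29,799.73; payment $2,979.97; balance $26,819.76
Payment period 2: opening $26,819.76; interest $526.91 → $27,346.67; payment $2,734.67; balance $24,612.00
Payment period 3: opening $24,612.00; interest $526.91 → $25,138.91; payment $2,664.00; balance $22,474.91
Payment period 4: opening $22,474.91; interest $526.91 → $23,001.82; payment $2,664.00; balance $20,337.82
Payment period 5: opening $20,337.82; interest $526.91 → $20,864.73; payment $2,664.00; balance $18,200.73
Payment period 6: opening $18,200.73; interest $526.91 → $18,727.64; payment $2,664.00; balance $16,063.64
Payment period 7: opening $16,063.64; interest $526.91 → $16,590.55; payment $2,664.00; balance $13,926.55
Payment period 8: opening $13,926.55; interest $526.91 → $14,453.46; payment $2,664.00; balance $11,789.46
Payment period 9: opening $11,789.46; interest $526.91 → $12,316.37; payment $2,664.00; balance $9,652.37
Payment period 10: opening $9,652.37; interest $526.91 → $10,179.28; payment $2,664.00; balance $7,515.28
Payment period 11: opening $7,515.28; interest $526.91 → $8,042.19; payment $2,664.00; balance $5,378.19
Payment period 12: opening $5,378.19; interest $526.91 → $5,905.10; payment $2,664.00; balance $3,241.10
Payment period 13: opening $3,241.10; interest $526.91 → $3,768.01; payment $2,664.00; balance $1,104.01
Payment period 14: opening $1,104.01; interest $526.91 → $1,630.92; payment $1,630.92; balance $0.00
Total paid: $36,649.56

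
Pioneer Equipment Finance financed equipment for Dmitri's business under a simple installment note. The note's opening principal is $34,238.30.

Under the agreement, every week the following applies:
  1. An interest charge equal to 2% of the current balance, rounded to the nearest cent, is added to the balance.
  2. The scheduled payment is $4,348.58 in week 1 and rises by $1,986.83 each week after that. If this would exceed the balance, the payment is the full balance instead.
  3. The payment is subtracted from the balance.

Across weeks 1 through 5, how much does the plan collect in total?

Week 1: $34,238.30 +$684.77 interest = $34,923.07; pay $4,348.58 → $30,574.49
Week 2: $30,574.49 +$611.49 interest = $31,185.98; pay $6,335.41 → $24,850.57
Week 3: $24,850.57 +$497.01 interest = $25,347.58; pay $8,322.24 → $17,025.34
Week 4: $17,025.34 +$340.51 interest = $17,365.85; pay $10,309.07 → $7,056.78
Week 5: $7,056.78 +$141.14 interest = $7,197.92; pay $7,197.92 → $0.00
Total paid: $36,513.22

$36,513.22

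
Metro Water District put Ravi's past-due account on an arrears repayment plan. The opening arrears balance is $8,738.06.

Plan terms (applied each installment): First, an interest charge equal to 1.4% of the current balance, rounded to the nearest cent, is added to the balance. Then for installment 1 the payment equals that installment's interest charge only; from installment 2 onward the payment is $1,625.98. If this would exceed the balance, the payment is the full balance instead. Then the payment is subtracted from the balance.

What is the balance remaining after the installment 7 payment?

$0.00

Installment 1: $8,738.06 +$122.33 interest = $8,860.39; pay $122.33 → $8,738.06
Installment 2: $8,738.06 +$122.33 interest = $8,860.39; pay $1,625.98 → $7,234.41
Installment 3: $7,234.41 +$101.28 interest = $7,335.69; pay $1,625.98 → $5,709.71
Installment 4: $5,709.71 +$79.94 interest = $5,789.65; pay $1,625.98 → $4,163.67
Installment 5: $4,163.67 +$58.29 interest = $4,221.96; pay $1,625.98 → $2,595.98
Installment 6: $2,595.98 +$36.34 interest = $2,632.32; pay $1,625.98 → $1,006.34
Installment 7: $1,006.34 +$14.09 interest = $1,020.43; pay $1,020.43 → $0.00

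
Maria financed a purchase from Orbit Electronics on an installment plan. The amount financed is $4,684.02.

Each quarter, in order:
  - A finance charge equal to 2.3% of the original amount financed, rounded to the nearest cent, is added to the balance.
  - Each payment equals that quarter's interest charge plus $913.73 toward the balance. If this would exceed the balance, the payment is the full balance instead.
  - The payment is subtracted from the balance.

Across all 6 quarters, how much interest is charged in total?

$646.38

# | Opening | Interest | Payment | End bal
1 | $4,684.02 | $107.73 | $1,021.46 | $3,770.29
2 | $3,770.29 | $107.73 | $1,021.46 | $2,856.56
3 | $2,856.56 | $107.73 | $1,021.46 | $1,942.83
4 | $1,942.83 | $107.73 | $1,021.46 | $1,029.10
5 | $1,029.10 | $107.73 | $1,021.46 | $115.37
6 | $115.37 | $107.73 | $223.10 | $0.00
Total interest: $107.73 + $107.73 + $107.73 + $107.73 + $107.73 + $107.73 = $646.38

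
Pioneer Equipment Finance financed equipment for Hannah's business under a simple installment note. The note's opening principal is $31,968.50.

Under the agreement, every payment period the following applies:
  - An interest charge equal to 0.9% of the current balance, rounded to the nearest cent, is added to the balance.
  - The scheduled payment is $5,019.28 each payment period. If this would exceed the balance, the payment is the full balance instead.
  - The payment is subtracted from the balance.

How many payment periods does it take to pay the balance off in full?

7

Payment period 1: $31,968.50 +$287.72 interest = $32,256.22; pay $5,019.28 → $27,236.94
Payment period 2: $27,236.94 +$245.13 interest = $27,482.07; pay $5,019.28 → $22,462.79
Payment period 3: $22,462.79 +$202.17 interest = $22,664.96; pay $5,019.28 → $17,645.68
Payment period 4: $17,645.68 +$158.81 interest = $17,804.49; pay $5,019.28 → $12,785.21
Payment period 5: $12,785.21 +$115.07 interest = $12,900.28; pay $5,019.28 → $7,881.00
Payment period 6: $7,881.00 +$70.93 interest = $7,951.93; pay $5,019.28 → $2,932.65
Payment period 7: $2,932.65 +$26.39 interest = $2,959.04; pay $2,959.04 → $0.00
Balance reaches $0.00 in payment period 7.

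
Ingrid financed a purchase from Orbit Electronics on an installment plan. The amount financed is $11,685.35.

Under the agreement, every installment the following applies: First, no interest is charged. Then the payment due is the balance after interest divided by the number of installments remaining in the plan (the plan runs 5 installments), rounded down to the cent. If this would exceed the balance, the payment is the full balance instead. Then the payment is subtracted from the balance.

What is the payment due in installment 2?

Installment 1: $11,685.35 − $2,337.07 → $9,348.28
Installment 2: $9,348.28 − $2,337.07 → $7,011.21

$2,337.07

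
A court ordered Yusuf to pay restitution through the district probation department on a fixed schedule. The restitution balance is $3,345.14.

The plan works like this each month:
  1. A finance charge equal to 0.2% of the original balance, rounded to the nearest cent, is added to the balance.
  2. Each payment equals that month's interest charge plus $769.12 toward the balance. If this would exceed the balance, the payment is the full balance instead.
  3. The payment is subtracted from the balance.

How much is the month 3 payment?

$775.81

Month 1: opening $3,345.14; interest $6.69 → $3,351.83; payment $775.81; balance $2,576.02
Month 2: opening $2,576.02; interest $6.69 → $2,582.71; payment $775.81; balance $1,806.90
Month 3: opening $1,806.90; interest $6.69 → $1,813.59; payment $775.81; balance $1,037.78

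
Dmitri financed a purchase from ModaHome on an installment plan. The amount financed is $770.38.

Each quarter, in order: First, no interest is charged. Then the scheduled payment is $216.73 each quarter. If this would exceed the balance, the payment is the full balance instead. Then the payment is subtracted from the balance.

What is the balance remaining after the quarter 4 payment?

Quarter 1: $770.38 − $216.73 → $553.65
Quarter 2: $553.65 − $216.73 → $336.92
Quarter 3: $336.92 − $216.73 → $120.19
Quarter 4: $120.19 − $120.19 → $0.00

$0.00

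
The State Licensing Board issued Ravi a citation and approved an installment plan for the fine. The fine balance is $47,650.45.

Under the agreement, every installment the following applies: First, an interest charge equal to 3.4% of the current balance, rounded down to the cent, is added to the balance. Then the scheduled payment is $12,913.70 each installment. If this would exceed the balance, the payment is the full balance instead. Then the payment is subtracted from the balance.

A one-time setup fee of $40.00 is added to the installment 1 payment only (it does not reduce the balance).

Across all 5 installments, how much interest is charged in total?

$4,127.94

Installment 1: opening $47,650.45; interest $1,620.11 → $49,270.56; payment $12,913.70 (+ $40.00 fee); balance $36,356.86
Installment 2: opening $36,356.86; interest $1,236.13 → $37,592.99; payment $12,913.70; balance $24,679.29
Installment 3: opening $24,679.29; interest $839.09 → $25,518.38; payment $12,913.70; balance $12,604.68
Installment 4: opening $12,604.68; interest $428.55 → $13,033.23; payment $12,913.70; balance $119.53
Installment 5: opening $119.53; interest $4.06 → $123.59; payment $123.59; balance $0.00
Total interest: $1,620.11 + $1,236.13 + $839.09 + $428.55 + $4.06 = $4,127.94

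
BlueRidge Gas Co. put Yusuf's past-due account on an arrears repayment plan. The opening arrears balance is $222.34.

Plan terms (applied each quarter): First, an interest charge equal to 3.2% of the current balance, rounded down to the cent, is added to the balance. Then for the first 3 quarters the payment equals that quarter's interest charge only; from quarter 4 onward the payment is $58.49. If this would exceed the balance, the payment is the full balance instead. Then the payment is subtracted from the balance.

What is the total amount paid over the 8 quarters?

Quarter 1: $222.34 +$7.11 interest = $229.45; pay $7.11 → $222.34
Quarter 2: $222.34 +$7.11 interest = $229.45; pay $7.11 → $222.34
Quarter 3: $222.34 +$7.11 interest = $229.45; pay $7.11 → $222.34
Quarter 4: $222.34 +$7.11 interest = $229.45; pay $58.49 → $170.96
Quarter 5: $170.96 +$5.47 interest = $176.43; pay $58.49 → $117.94
Quarter 6: $117.94 +$3.77 interest = $121.71; pay $58.49 → $63.22
Quarter 7: $63.22 +$2.02 interest = $65.24; pay $58.49 → $6.75
Quarter 8: $6.75 +$0.21 interest = $6.96; pay $6.96 → $0.00
Total paid: $262.25

$262.25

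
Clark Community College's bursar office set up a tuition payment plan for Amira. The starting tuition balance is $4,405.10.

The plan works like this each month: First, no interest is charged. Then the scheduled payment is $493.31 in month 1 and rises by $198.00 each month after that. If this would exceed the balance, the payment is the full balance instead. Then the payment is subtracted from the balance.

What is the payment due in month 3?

Month 1: $4,405.10 − $493.31 → $3,911.79
Month 2: $3,911.79 − $691.31 → $3,220.48
Month 3: $3,220.48 − $889.31 → $2,331.17

$889.31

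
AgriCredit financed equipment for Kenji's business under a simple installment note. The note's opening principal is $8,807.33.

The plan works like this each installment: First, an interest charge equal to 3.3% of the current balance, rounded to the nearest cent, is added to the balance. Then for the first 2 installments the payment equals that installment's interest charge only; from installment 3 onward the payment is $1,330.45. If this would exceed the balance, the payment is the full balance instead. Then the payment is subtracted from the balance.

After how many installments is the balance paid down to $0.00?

10

Installment 1: opening $8,807.33; interest $290.64 → $9,097.97; payment $290.64; balance $8,807.33
Installment 2: opening $8,807.33; interest $290.64 → $9,097.97; payment $290.64; balance $8,807.33
Installment 3: opening $8,807.33; interest $290.64 → $9,097.97; payment $1,330.45; balance $7,767.52
Installment 4: opening $7,767.52; interest $256.33 → $8,023.85; payment $1,330.45; balance $6,693.40
Installment 5: opening $6,693.40; interest $220.88 → $6,914.28; payment $1,330.45; balance $5,583.83
Installment 6: opening $5,583.83; interest $184.27 → $5,768.10; payment $1,330.45; balance $4,437.65
Installment 7: opening $4,437.65; interest $146.44 → $4,584.09; payment $1,330.45; balance $3,253.64
Installment 8: opening $3,253.64; interest $107.37 → $3,361.01; payment $1,330.45; balance $2,030.56
Installment 9: opening $2,030.56; interest $67.01 → $2,097.57; payment $1,330.45; balance $767.12
Installment 10: opening $767.12; interest $25.31 → $792.43; payment $792.43; balance $0.00
Balance reaches $0.00 in installment 10.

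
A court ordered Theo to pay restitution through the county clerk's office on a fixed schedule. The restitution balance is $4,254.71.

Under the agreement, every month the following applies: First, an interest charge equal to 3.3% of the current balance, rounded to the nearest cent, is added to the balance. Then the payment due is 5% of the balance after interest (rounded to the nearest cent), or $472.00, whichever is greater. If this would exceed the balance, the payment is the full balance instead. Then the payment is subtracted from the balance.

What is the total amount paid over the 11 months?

Month 1: $4,254.71 +$140.41 interest = $4,395.12; pay $472.00 → $3,923.12
Month 2: $3,923.12 +$129.46 interest = $4,052.58; pay $472.00 → $3,580.58
Month 3: $3,580.58 +$118.16 interest = $3,698.74; pay $472.00 → $3,226.74
Month 4: $3,226.74 +$106.48 interest = $3,333.22; pay $472.00 → $2,861.22
Month 5: $2,861.22 +$94.42 interest = $2,955.64; pay $472.00 → $2,483.64
Month 6: $2,483.64 +$81.96 interest = $2,565.60; pay $472.00 → $2,093.60
Month 7: $2,093.60 +$69.09 interest = $2,162.69; pay $472.00 → $1,690.69
Month 8: $1,690.69 +$55.79 interest = $1,746.48; pay $472.00 → $1,274.48
Month 9: $1,274.48 +$42.06 interest = $1,316.54; pay $472.00 → $844.54
Month 10: $844.54 +$27.87 interest = $872.41; pay $472.00 → $400.41
Month 11: $400.41 +$13.21 interest = $413.62; pay $413.62 → $0.00
Total paid: $5,133.62

$5,133.62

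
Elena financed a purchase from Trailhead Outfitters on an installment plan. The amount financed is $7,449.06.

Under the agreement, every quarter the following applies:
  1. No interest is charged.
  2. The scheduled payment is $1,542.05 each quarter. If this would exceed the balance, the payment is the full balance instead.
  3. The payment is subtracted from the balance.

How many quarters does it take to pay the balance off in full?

# | Opening | Payment | End bal
1 | $7,449.06 | $1,542.05 | $5,907.01
2 | $5,907.01 | $1,542.05 | $4,364.96
3 | $4,364.96 | $1,542.05 | $2,822.91
4 | $2,822.91 | $1,542.05 | $1,280.86
5 | $1,280.86 | $1,280.86 | $0.00
Balance reaches $0.00 in quarter 5.

5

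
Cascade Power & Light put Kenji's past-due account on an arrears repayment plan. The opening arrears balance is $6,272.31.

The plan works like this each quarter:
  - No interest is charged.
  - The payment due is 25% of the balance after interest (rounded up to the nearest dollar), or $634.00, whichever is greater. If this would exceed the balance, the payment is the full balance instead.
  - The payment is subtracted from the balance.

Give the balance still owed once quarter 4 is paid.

$1,983.31

Quarter 1: $6,272.31 − $1,569.00 → $4,703.31
Quarter 2: $4,703.31 − $1,176.00 → $3,527.31
Quarter 3: $3,527.31 − $882.00 → $2,645.31
Quarter 4: $2,645.31 − $662.00 → $1,983.31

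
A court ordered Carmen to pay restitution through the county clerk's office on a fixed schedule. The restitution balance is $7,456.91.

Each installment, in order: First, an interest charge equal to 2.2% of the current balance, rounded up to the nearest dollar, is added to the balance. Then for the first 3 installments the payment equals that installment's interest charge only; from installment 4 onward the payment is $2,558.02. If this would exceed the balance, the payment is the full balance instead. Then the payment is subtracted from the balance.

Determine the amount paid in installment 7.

$120.85

Installment 1: $7,456.91 +$165.00 interest = $7,621.91; pay $165.00 → $7,456.91
Installment 2: $7,456.91 +$165.00 interest = $7,621.91; pay $165.00 → $7,456.91
Installment 3: $7,456.91 +$165.00 interest = $7,621.91; pay $165.00 → $7,456.91
Installment 4: $7,456.91 +$165.00 interest = $7,621.91; pay $2,558.02 → $5,063.89
Installment 5: $5,063.89 +$112.00 interest = $5,175.89; pay $2,558.02 → $2,617.87
Installment 6: $2,617.87 +$58.00 interest = $2,675.87; pay $2,558.02 → $117.85
Installment 7: $117.85 +$3.00 interest = $120.85; pay $120.85 → $0.00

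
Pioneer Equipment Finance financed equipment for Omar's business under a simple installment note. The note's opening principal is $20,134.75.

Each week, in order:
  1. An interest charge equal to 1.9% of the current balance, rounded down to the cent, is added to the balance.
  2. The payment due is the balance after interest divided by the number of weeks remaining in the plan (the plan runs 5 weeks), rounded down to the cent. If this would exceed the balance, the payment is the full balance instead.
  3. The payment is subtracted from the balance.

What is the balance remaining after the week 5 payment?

Week 1: opening $20,134.75; interest $382.56 → $20,517.31; payment $4,103.46; balance $16,413.85
Week 2: opening $16,413.85; interest $311.86 → $16,725.71; payment $4,181.42; balance $12,544.29
Week 3: opening $12,544.29; interest $238.34 → $12,782.63; payment $4,260.87; balance $8,521.76
Week 4: opening $8,521.76; interest $161.91 → $8,683.67; payment $4,341.83; balance $4,341.84
Week 5: opening $4,341.84; interest $82.49 → $4,424.33; payment $4,424.33; balance $0.00

$0.00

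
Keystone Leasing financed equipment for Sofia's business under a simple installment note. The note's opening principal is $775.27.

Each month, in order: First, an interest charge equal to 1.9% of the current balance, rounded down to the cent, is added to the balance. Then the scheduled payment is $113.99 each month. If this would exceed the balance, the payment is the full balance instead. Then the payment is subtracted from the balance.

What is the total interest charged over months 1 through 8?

Month 1: opening $775.27; interest $14.73 → $790.00; payment $113.99; balance $676.01
Month 2: opening $676.01; interest $12.84 → $688.85; payment $113.99; balance $574.86
Month 3: opening $574.86; interest $10.92 → $585.78; payment $113.99; balance $471.79
Month 4: opening $471.79; interest $8.96 → $480.75; payment $113.99; balance $366.76
Month 5: opening $366.76; interest $6.96 → $373.72; payment $113.99; balance $259.73
Month 6: opening $259.73; interest $4.93 → $264.66; payment $113.99; balance $150.67
Month 7: opening $150.67; interest $2.86 → $153.53; payment $113.99; balance $39.54
Month 8: opening $39.54; interest $0.75 → $40.29; payment $40.29; balance $0.00
Total interest: $14.73 + $12.84 + $10.92 + $8.96 + $6.96 + $4.93 + $2.86 + $0.75 = $62.95

$62.95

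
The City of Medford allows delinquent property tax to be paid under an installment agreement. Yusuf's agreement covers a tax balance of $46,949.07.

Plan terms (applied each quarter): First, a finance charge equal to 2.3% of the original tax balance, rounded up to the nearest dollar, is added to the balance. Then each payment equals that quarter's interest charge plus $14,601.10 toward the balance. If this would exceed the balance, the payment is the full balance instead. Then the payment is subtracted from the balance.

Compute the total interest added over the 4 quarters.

Quarter 1: $46,949.07 +$1,080.00 interest = $48,029.07; pay $15,681.10 → $32,347.97
Quarter 2: $32,347.97 +$1,080.00 interest = $33,427.97; pay $15,681.10 → $17,746.87
Quarter 3: $17,746.87 +$1,080.00 interest = $18,826.87; pay $15,681.10 → $3,145.77
Quarter 4: $3,145.77 +$1,080.00 interest = $4,225.77; pay $4,225.77 → $0.00
Total interest: $1,080.00 + $1,080.00 + $1,080.00 + $1,080.00 = $4,320.00

$4,320.00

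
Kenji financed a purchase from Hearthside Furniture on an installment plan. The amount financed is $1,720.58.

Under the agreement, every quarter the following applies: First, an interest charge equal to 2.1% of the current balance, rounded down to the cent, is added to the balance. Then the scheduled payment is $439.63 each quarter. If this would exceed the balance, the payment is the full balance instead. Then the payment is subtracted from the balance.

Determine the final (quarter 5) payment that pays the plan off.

$56.16

# | Opening | Interest | Payment | End bal
1 | $1,720.58 | $36.13 | $439.63 | $1,317.08
2 | $1,317.08 | $27.65 | $439.63 | $905.10
3 | $905.10 | $19.00 | $439.63 | $484.47
4 | $484.47 | $10.17 | $439.63 | $55.01
5 | $55.01 | $1.15 | $56.16 | $0.00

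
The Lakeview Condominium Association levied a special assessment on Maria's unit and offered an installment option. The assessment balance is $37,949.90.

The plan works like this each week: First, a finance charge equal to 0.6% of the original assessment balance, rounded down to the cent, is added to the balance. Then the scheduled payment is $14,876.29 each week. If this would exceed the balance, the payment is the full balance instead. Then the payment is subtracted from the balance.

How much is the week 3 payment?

Week 1: opening $37,949.90; interest $227.69 → $38,177.59; payment $14,876.29; balance $23,301.30
Week 2: opening $23,301.30; interest $227.69 → $23,528.99; payment $14,876.29; balance $8,652.70
Week 3: opening $8,652.70; interest $227.69 → $8,880.39; payment $8,880.39; balance $0.00

$8,880.39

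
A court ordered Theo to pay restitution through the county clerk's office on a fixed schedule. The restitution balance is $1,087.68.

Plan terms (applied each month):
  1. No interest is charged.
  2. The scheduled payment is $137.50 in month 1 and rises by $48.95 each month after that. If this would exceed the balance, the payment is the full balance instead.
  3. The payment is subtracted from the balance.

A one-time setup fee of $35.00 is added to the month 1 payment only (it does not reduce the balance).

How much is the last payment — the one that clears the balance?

# | Opening | Payment | Fee | End bal
1 | $1,087.68 | $137.50 | $35.00 | $950.18
2 | $950.18 | $186.45 | — | $763.73
3 | $763.73 | $235.40 | — | $528.33
4 | $528.33 | $284.35 | — | $243.98
5 | $243.98 | $243.98 | — | $0.00

$243.98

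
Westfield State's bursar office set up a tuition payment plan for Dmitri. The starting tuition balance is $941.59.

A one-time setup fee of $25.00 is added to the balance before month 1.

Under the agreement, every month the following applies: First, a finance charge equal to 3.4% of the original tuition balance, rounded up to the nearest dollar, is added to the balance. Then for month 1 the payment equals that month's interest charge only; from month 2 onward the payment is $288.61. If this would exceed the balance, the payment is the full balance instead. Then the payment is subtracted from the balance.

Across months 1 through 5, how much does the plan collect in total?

Month 1: $966.59 +$33.00 interest = $999.59; pay $33.00 → $966.59
Month 2: $966.59 +$33.00 interest = $999.59; pay $288.61 → $710.98
Month 3: $710.98 +$33.00 interest = $743.98; pay $288.61 → $455.37
Month 4: $455.37 +$33.00 interest = $488.37; pay $288.61 → $199.76
Month 5: $199.76 +$33.00 interest = $232.76; pay $232.76 → $0.00
Total paid: $1,131.59

$1,131.59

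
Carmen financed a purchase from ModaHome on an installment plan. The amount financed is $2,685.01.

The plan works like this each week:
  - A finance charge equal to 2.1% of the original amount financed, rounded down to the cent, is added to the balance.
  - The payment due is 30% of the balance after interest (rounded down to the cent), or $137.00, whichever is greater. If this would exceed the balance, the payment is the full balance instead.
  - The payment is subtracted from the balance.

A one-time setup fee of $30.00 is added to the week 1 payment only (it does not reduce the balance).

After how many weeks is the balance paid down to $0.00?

12

# | Opening | Interest | Payment | Fee | End bal
1 | $2,685.01 | $56.38 | $822.41 | $30.00 | $1,918.98
2 | $1,918.98 | $56.38 | $592.60 | — | $1,382.76
3 | $1,382.76 | $56.38 | $431.74 | — | $1,007.40
4 | $1,007.40 | $56.38 | $319.13 | — | $744.65
5 | $744.65 | $56.38 | $240.30 | — | $560.73
6 | $560.73 | $56.38 | $185.13 | — | $431.98
7 | $431.98 | $56.38 | $146.50 | — | $341.86
8 | $341.86 | $56.38 | $137.00 | — | $261.24
9 | $261.24 | $56.38 | $137.00 | — | $180.62
10 | $180.62 | $56.38 | $137.00 | — | $100.00
11 | $100.00 | $56.38 | $137.00 | — | $19.38
12 | $19.38 | $56.38 | $75.76 | — | $0.00
Balance reaches $0.00 in week 12.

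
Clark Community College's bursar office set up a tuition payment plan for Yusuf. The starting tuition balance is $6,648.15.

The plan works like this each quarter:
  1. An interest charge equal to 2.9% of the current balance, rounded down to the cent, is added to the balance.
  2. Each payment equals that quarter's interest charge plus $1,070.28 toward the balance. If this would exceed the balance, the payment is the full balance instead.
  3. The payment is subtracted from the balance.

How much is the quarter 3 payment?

$1,201.00

Quarter 1: opening $6,648.15; interest $192.79 → $6,840.94; payment $1,263.07; balance $5,577.87
Quarter 2: opening $5,577.87; interest $161.75 → $5,739.62; payment $1,232.03; balance $4,507.59
Quarter 3: opening $4,507.59; interest $130.72 → $4,638.31; payment $1,201.00; balance $3,437.31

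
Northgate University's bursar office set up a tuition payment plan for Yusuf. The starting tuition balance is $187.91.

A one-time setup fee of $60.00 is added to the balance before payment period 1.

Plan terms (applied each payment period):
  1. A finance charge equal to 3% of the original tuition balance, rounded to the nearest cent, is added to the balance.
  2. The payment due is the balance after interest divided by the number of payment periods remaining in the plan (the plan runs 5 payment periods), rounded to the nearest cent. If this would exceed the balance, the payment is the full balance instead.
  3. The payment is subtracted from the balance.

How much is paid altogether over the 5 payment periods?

$276.11

Payment period 1: $247.91 +$5.64 interest = $253.55; pay $50.71 → $202.84
Payment period 2: $202.84 +$5.64 interest = $208.48; pay $52.12 → $156.36
Payment period 3: $156.36 +$5.64 interest = $162.00; pay $54.00 → $108.00
Payment period 4: $108.00 +$5.64 interest = $113.64; pay $56.82 → $56.82
Payment period 5: $56.82 +$5.64 interest = $62.46; pay $62.46 → $0.00
Total paid: $276.11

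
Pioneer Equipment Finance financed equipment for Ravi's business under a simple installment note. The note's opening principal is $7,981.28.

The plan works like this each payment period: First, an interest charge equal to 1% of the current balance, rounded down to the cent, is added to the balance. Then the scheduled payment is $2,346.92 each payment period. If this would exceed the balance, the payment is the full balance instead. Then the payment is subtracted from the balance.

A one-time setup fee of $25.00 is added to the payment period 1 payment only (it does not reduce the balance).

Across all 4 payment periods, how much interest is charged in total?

$182.30

# | Opening | Interest | Payment | Fee | End bal
1 | $7,981.28 | $79.81 | $2,346.92 | $25.00 | $5,714.17
2 | $5,714.17 | $57.14 | $2,346.92 | — | $3,424.39
3 | $3,424.39 | $34.24 | $2,346.92 | — | $1,111.71
4 | $1,111.71 | $11.11 | $1,122.82 | — | $0.00
Total interest: $79.81 + $57.14 + $34.24 + $11.11 = $182.30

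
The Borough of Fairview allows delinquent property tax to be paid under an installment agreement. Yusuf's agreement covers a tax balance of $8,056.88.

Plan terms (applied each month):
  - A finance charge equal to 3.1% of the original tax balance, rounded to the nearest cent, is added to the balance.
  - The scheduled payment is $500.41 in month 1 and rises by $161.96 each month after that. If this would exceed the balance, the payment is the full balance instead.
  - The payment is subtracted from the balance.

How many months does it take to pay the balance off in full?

Month 1: $8,056.88 +$249.76 interest = $8,306.64; pay $500.41 → $7,806.23
Month 2: $7,806.23 +$249.76 interest = $8,055.99; pay $662.37 → $7,393.62
Month 3: $7,393.62 +$249.76 interest = $7,643.38; pay $824.33 → $6,819.05
Month 4: $6,819.05 +$249.76 interest = $7,068.81; pay $986.29 → $6,082.52
Month 5: $6,082.52 +$249.76 interest = $6,332.28; pay $1,148.25 → $5,184.03
Month 6: $5,184.03 +$249.76 interest = $5,433.79; pay $1,310.21 → $4,123.58
Month 7: $4,123.58 +$249.76 interest = $4,373.34; pay $1,472.17 → $2,901.17
Month 8: $2,901.17 +$249.76 interest = $3,150.93; pay $1,634.13 → $1,516.80
Month 9: $1,516.80 +$249.76 interest = $1,766.56; pay $1,766.56 → $0.00
Balance reaches $0.00 in month 9.

9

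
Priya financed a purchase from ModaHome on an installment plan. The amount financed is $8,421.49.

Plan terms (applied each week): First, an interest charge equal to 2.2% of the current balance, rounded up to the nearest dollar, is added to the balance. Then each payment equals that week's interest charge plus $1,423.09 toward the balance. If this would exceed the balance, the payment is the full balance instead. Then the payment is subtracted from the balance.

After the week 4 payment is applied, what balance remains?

$2,729.13

Week 1: opening $8,421.49; interest $186.00 → $8,607.49; payment $1,609.09; balance $6,998.40
Week 2: opening $6,998.40; interest $154.00 → $7,152.40; payment $1,577.09; balance $5,575.31
Week 3: opening $5,575.31; interest $123.00 → $5,698.31; payment $1,546.09; balance $4,152.22
Week 4: opening $4,152.22; interest $92.00 → $4,244.22; payment $1,515.09; balance $2,729.13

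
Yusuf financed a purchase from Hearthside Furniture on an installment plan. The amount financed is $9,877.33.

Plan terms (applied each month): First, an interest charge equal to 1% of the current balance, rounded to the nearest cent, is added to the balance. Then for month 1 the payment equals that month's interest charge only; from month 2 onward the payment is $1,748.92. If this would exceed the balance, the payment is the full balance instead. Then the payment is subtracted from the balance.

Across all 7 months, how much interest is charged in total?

$440.56

Month 1: $9,877.33 +$98.77 interest = $9,976.10; pay $98.77 → $9,877.33
Month 2: $9,877.33 +$98.77 interest = $9,976.10; pay $1,748.92 → $8,227.18
Month 3: $8,227.18 +$82.27 interest = $8,309.45; pay $1,748.92 → $6,560.53
Month 4: $6,560.53 +$65.61 interest = $6,626.14; pay $1,748.92 → $4,877.22
Month 5: $4,877.22 +$48.77 interest = $4,925.99; pay $1,748.92 → $3,177.07
Month 6: $3,177.07 +$31.77 interest = $3,208.84; pay $1,748.92 → $1,459.92
Month 7: $1,459.92 +$14.60 interest = $1,474.52; pay $1,474.52 → $0.00
Total interest: $98.77 + $98.77 + $82.27 + $65.61 + $48.77 + $31.77 + $14.60 = $440.56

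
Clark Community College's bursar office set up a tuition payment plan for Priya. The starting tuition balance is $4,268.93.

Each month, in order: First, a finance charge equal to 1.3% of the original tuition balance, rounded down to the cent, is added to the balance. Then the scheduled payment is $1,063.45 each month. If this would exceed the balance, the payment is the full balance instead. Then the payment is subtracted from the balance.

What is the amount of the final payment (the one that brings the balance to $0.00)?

$292.58

# | Opening | Interest | Payment | End bal
1 | $4,268.93 | $55.49 | $1,063.45 | $3,260.97
2 | $3,260.97 | $55.49 | $1,063.45 | $2,253.01
3 | $2,253.01 | $55.49 | $1,063.45 | $1,245.05
4 | $1,245.05 | $55.49 | $1,063.45 | $237.09
5 | $237.09 | $55.49 | $292.58 | $0.00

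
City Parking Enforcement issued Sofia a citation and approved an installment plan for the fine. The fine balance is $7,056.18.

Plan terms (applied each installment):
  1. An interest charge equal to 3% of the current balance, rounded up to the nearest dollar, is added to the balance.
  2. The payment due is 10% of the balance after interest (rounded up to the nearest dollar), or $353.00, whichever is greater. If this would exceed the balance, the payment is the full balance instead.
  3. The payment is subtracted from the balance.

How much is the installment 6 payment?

Installment 1: $7,056.18 +$212.00 interest = $7,268.18; pay $727.00 → $6,541.18
Installment 2: $6,541.18 +$197.00 interest = $6,738.18; pay $674.00 → $6,064.18
Installment 3: $6,064.18 +$182.00 interest = $6,246.18; pay $625.00 → $5,621.18
Installment 4: $5,621.18 +$169.00 interest = $5,790.18; pay $580.00 → $5,210.18
Installment 5: $5,210.18 +$157.00 interest = $5,367.18; pay $537.00 → $4,830.18
Installment 6: $4,830.18 +$145.00 interest = $4,975.18; pay $498.00 → $4,477.18

$498.00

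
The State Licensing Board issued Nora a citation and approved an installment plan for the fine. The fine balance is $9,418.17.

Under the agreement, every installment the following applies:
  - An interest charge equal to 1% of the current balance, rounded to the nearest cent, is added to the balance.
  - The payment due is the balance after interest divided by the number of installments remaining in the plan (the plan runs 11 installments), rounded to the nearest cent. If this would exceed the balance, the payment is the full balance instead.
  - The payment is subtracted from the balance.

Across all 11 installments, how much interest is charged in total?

$584.36

Installment 1: $9,418.17 +$94.18 interest = $9,512.35; pay $864.76 → $8,647.59
Installment 2: $8,647.59 +$86.48 interest = $8,734.07; pay $873.41 → $7,860.66
Installment 3: $7,860.66 +$78.61 interest = $7,939.27; pay $882.14 → $7,057.13
Installment 4: $7,057.13 +$70.57 interest = $7,127.70; pay $890.96 → $6,236.74
Installment 5: $6,236.74 +$62.37 interest = $6,299.11; pay $899.87 → $5,399.24
Installment 6: $5,399.24 +$53.99 interest = $5,453.23; pay $908.87 → $4,544.36
Installment 7: $4,544.36 +$45.44 interest = $4,589.80; pay $917.96 → $3,671.84
Installment 8: $3,671.84 +$36.72 interest = $3,708.56; pay $927.14 → $2,781.42
Installment 9: $2,781.42 +$27.81 interest = $2,809.23; pay $936.41 → $1,872.82
Installment 10: $1,872.82 +$18.73 interest = $1,891.55; pay $945.78 → $945.77
Installment 11: $945.77 +$9.46 interest = $955.23; pay $955.23 → $0.00
Total interest: $94.18 + $86.48 + $78.61 + $70.57 + $62.37 + $53.99 + $45.44 + $36.72 + $27.81 + $18.73 + $9.46 = $584.36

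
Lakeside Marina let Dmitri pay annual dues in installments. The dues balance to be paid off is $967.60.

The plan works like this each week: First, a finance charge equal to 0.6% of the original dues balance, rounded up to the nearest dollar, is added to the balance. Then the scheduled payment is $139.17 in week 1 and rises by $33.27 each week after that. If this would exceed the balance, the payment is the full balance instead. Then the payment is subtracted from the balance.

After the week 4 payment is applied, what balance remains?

$235.30

Week 1: opening $967.60; interest $6.00 → $973.60; payment $139.17; balance $834.43
Week 2: opening $834.43; interest $6.00 → $840.43; payment $172.44; balance $667.99
Week 3: opening $667.99; interest $6.00 → $673.99; payment $205.71; balance $468.28
Week 4: opening $468.28; interest $6.00 → $474.28; payment $238.98; balance $235.30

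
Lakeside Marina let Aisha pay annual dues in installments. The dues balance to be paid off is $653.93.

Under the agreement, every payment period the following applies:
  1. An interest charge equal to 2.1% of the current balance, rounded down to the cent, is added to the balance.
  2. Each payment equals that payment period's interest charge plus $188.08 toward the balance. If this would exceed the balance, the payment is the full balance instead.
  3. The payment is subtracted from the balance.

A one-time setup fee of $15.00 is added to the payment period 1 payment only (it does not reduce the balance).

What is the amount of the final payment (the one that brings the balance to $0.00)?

Payment period 1: opening $653.93; interest $13.73 → $667.66; payment $201.81 (+ $15.00 fee); balance $465.85
Payment period 2: opening $465.85; interest $9.78 → $475.63; payment $197.86; balance $277.77
Payment period 3: opening $277.77; interest $5.83 → $283.60; payment $193.91; balance $89.69
Payment period 4: opening $89.69; interest $1.88 → $91.57; payment $91.57; balance $0.00

$91.57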